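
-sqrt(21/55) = -sqrt(1155)/55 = -0.62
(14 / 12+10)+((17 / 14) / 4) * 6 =1091 / 84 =12.99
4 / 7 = 0.57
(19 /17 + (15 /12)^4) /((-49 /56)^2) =15489 /3332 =4.65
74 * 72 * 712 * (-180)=-682836480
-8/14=-4/7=-0.57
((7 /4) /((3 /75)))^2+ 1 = 30641 /16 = 1915.06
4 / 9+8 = 76 / 9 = 8.44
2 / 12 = 1 / 6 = 0.17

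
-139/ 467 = -0.30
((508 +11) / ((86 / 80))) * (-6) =-124560 / 43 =-2896.74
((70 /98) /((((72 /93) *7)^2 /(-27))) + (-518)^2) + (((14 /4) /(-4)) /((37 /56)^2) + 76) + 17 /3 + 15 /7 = 24198566468507 /90156864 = 268405.15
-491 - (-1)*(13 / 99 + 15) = -47111 / 99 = -475.87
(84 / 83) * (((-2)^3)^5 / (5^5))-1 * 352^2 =-32140352512 / 259375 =-123914.61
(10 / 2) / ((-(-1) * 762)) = 5 / 762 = 0.01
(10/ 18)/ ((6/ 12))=10/ 9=1.11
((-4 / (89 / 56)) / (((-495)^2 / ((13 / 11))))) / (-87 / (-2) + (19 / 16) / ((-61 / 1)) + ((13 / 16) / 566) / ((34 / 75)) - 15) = -54693603328 / 128331907259744925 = -0.00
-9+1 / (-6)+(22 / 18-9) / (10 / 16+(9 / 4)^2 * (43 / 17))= -640825 / 65754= -9.75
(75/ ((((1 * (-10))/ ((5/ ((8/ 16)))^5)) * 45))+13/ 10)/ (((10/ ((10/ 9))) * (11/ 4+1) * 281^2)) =-999922/ 159896025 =-0.01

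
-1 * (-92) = 92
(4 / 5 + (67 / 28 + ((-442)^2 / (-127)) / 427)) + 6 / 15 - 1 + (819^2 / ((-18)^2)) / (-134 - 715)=-793776944 / 230202105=-3.45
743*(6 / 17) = 4458 / 17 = 262.24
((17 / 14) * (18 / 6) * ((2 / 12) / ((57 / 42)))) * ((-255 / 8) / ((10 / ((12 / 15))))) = -867 / 760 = -1.14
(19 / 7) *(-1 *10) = -190 / 7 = -27.14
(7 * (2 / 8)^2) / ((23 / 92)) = 7 / 4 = 1.75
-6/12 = -1/2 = -0.50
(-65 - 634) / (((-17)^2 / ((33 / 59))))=-23067 / 17051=-1.35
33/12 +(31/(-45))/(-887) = 439189/159660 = 2.75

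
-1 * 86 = -86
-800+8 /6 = -2396 /3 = -798.67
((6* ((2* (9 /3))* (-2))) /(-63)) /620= 2 /1085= 0.00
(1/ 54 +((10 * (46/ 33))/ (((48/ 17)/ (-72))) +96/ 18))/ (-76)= 207961/ 45144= 4.61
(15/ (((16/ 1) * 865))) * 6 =0.01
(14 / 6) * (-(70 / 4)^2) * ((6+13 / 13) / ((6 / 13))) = -10837.85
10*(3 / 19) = 30 / 19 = 1.58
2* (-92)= -184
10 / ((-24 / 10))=-25 / 6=-4.17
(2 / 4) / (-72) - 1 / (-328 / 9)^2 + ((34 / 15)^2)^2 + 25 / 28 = 1040125393693 / 38125080000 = 27.28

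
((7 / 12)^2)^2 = 2401 / 20736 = 0.12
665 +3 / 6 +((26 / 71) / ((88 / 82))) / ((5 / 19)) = 2603841 / 3905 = 666.80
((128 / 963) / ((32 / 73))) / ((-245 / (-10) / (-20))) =-11680 / 47187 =-0.25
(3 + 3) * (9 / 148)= 27 / 74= 0.36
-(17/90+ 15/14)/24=-397/7560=-0.05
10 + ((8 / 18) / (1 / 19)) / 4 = 109 / 9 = 12.11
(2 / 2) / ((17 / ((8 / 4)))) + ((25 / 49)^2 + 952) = 38873211 / 40817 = 952.38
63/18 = 7/2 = 3.50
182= 182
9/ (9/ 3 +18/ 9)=9/ 5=1.80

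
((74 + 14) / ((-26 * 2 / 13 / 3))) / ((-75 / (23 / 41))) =506 / 1025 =0.49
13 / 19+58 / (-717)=0.60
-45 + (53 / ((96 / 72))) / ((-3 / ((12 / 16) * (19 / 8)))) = -8781 / 128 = -68.60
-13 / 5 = -2.60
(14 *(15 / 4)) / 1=105 / 2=52.50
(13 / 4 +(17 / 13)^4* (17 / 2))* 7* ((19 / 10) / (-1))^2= 8114214689 / 11424400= 710.25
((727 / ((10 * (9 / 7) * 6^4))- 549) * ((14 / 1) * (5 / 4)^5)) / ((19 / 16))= -280132435625 / 14183424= -19750.69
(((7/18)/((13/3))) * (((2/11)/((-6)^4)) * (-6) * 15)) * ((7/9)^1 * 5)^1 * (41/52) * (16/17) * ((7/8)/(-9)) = 351575/1105852176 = 0.00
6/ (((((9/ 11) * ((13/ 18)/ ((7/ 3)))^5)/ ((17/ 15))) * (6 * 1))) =905157792/ 1856465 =487.57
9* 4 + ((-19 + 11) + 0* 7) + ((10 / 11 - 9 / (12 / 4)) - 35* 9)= -3180 / 11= -289.09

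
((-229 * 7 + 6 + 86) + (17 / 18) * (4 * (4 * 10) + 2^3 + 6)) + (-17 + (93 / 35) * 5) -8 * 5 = -29198 / 21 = -1390.38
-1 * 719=-719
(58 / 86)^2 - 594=-1097465 / 1849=-593.55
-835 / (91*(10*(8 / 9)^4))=-1095687 / 745472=-1.47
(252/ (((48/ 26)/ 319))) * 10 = 435435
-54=-54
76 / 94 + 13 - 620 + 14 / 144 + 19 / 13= -26599003 / 43992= -604.63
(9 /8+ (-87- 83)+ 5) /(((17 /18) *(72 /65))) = -85215 /544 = -156.65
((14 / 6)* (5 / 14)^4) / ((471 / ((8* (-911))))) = -0.59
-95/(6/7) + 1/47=-31249/282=-110.81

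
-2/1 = -2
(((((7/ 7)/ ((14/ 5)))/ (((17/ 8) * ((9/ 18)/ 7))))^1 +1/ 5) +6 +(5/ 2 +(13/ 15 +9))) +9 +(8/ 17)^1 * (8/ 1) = 17179/ 510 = 33.68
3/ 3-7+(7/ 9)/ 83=-4475/ 747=-5.99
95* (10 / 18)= 475 / 9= 52.78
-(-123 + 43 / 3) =326 / 3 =108.67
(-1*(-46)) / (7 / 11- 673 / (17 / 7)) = -4301 / 25851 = -0.17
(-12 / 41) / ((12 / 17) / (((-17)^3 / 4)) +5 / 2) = -2004504 / 17117869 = -0.12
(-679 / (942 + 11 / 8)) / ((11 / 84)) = -456288 / 83017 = -5.50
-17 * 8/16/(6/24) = -34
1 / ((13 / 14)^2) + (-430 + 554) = 21152 / 169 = 125.16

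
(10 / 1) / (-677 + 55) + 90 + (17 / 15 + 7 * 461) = 15479017 / 4665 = 3318.12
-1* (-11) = 11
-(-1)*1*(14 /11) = 14 /11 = 1.27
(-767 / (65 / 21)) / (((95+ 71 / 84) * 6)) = -17346 / 40255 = -0.43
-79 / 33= -2.39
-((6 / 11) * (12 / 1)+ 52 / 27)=-8.47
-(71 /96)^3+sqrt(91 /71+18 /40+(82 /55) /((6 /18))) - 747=-661255703 /884736+sqrt(378445265) /7810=-744.91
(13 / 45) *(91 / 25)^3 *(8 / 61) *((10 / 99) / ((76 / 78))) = 1018827992 / 5378484375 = 0.19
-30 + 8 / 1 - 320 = -342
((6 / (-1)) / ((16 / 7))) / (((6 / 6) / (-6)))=63 / 4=15.75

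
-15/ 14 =-1.07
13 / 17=0.76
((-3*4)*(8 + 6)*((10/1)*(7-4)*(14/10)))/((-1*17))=7056/17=415.06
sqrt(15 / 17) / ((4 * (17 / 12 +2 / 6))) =sqrt(255) / 119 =0.13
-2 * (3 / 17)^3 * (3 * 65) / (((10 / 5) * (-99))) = 585 / 54043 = 0.01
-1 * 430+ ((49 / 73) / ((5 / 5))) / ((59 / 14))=-1851324 / 4307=-429.84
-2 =-2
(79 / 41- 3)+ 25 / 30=-59 / 246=-0.24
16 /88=2 /11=0.18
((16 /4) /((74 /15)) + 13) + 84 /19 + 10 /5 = 14223 /703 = 20.23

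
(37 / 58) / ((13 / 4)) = 0.20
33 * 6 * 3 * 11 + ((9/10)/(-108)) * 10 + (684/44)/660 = 23718203/3630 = 6533.94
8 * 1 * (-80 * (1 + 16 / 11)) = -17280 / 11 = -1570.91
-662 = -662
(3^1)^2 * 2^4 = 144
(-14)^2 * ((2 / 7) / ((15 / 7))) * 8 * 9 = 9408 / 5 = 1881.60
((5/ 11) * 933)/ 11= 4665/ 121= 38.55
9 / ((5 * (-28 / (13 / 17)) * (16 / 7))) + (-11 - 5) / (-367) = 44101 / 1996480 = 0.02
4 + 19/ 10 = 59/ 10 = 5.90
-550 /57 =-9.65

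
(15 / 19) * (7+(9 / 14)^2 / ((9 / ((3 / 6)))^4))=8890565 / 1608768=5.53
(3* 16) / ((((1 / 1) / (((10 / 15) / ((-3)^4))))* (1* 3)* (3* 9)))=32 / 6561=0.00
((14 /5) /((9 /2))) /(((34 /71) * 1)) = 994 /765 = 1.30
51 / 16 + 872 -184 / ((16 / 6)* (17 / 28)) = 207139 / 272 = 761.54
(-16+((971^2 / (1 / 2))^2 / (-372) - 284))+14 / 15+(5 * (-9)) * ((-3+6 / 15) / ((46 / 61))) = -68152769290987 / 7130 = -9558593168.44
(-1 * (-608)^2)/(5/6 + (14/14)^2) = -201634.91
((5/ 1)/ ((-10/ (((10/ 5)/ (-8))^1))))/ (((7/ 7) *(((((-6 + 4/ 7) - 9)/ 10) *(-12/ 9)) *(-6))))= -35/ 3232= -0.01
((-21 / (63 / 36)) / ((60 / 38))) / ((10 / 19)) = -361 / 25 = -14.44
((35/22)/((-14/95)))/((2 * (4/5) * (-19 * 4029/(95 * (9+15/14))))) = 558125/6618304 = 0.08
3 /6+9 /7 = 25 /14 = 1.79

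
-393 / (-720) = 131 / 240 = 0.55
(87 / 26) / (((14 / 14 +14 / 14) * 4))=87 / 208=0.42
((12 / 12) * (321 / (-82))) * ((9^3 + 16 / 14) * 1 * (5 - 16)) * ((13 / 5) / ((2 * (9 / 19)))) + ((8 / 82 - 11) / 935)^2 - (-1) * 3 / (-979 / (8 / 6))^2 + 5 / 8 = 56248153722678348329 / 651866969276600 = 86287.78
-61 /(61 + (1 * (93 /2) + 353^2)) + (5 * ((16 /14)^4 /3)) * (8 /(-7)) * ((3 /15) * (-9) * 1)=24518211178 /4192220431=5.85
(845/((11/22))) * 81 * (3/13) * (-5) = -157950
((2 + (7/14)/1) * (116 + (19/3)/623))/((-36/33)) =-11925265/44856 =-265.86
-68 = -68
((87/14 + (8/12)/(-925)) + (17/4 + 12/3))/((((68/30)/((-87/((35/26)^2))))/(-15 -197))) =103028949426/1586375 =64946.15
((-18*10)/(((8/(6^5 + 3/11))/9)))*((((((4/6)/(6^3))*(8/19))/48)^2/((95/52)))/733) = -370669/430044813792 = -0.00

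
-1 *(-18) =18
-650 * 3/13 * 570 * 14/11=-108818.18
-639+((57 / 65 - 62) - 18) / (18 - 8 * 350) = -115545227 / 180830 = -638.97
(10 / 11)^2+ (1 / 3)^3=2821 / 3267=0.86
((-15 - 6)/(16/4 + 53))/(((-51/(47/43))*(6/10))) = 0.01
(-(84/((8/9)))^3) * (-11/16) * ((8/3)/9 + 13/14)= 181927053/256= 710652.55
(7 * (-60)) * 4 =-1680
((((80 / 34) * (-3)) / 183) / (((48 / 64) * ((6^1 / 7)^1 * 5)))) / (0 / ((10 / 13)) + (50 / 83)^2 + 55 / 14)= -10801952 / 3862882035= -0.00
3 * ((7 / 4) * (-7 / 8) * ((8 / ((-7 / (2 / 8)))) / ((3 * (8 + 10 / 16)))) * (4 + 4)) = 28 / 69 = 0.41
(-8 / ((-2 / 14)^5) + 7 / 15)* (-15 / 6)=-2016847 / 6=-336141.17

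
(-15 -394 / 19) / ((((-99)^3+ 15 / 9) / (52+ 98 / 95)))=5131203 / 2627080030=0.00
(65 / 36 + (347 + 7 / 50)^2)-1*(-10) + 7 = 1355906083 / 11250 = 120524.99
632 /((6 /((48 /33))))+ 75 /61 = 154.44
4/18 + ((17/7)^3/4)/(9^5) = 18008297/81015228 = 0.22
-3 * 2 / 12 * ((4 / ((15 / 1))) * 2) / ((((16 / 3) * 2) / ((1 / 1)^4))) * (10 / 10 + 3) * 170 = -17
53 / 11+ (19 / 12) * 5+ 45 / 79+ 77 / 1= 941695 / 10428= 90.30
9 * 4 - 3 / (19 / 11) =651 / 19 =34.26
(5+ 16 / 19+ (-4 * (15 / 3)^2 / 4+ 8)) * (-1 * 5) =1060 / 19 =55.79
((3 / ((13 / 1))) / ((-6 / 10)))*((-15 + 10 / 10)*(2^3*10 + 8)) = 6160 / 13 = 473.85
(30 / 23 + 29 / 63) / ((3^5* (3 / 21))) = 2557 / 50301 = 0.05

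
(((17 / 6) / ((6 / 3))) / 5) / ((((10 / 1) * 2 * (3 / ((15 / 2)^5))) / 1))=112.06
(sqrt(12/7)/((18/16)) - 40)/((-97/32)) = 1280/97 - 512*sqrt(21)/6111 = 12.81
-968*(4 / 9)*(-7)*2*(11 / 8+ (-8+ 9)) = 14304.89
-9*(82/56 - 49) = 11979/28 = 427.82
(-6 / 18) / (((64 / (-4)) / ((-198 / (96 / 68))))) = -187 / 64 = -2.92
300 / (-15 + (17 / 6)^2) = -10800 / 251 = -43.03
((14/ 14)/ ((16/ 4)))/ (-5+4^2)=1/ 44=0.02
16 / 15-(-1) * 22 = 346 / 15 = 23.07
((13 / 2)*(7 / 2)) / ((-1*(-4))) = 5.69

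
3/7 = 0.43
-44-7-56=-107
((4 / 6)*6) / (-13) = -4 / 13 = -0.31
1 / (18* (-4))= -1 / 72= -0.01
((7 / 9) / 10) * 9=7 / 10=0.70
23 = 23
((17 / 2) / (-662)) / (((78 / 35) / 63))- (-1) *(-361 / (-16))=1528393 / 68848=22.20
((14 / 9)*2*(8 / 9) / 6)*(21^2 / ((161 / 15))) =3920 / 207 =18.94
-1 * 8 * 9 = -72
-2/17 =-0.12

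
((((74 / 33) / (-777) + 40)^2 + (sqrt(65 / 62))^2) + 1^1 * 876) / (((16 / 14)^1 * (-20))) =-73748326361 / 680581440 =-108.36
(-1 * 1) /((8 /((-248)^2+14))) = -30759 /4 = -7689.75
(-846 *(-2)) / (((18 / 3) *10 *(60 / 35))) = 329 / 20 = 16.45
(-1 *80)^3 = -512000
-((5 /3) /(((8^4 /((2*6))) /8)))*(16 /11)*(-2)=5 /44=0.11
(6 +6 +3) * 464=6960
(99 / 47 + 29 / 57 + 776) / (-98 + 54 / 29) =-30245695 / 3734526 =-8.10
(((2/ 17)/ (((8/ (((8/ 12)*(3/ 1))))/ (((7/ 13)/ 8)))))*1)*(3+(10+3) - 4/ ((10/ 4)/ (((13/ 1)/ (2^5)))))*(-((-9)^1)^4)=-14099589/ 70720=-199.37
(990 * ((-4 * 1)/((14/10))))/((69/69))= -2828.57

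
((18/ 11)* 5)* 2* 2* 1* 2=720/ 11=65.45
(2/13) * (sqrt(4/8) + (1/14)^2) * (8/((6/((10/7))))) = 20/13377 + 40 * sqrt(2)/273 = 0.21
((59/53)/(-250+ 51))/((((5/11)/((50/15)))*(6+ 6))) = -649/189846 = -0.00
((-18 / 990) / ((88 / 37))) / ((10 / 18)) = -333 / 24200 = -0.01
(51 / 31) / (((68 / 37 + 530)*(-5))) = -1887 / 3050090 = -0.00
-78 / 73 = -1.07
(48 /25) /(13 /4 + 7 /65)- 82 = -118478 /1455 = -81.43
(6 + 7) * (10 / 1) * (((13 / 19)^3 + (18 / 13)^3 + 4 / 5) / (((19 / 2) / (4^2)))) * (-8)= -145622721024 / 22024249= -6611.93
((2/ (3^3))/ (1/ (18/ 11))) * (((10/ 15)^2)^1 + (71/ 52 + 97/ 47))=85205/ 181467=0.47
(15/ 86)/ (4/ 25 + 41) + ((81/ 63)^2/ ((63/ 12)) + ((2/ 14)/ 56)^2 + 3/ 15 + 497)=497.52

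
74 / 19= 3.89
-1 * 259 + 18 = -241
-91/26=-7/2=-3.50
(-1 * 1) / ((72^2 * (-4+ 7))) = -1 / 15552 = -0.00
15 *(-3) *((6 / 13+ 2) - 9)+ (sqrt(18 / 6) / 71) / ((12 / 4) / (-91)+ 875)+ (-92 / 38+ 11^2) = 91 *sqrt(3) / 5653162+ 101964 / 247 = 412.81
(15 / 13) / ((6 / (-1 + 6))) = 0.96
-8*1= -8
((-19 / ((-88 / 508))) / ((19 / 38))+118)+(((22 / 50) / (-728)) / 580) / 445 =337.36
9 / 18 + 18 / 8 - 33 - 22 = -209 / 4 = -52.25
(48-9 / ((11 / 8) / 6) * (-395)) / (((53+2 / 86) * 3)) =306676 / 3135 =97.82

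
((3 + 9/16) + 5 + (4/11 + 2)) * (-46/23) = -1923/88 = -21.85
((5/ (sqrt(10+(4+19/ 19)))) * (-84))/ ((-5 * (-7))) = -4 * sqrt(15)/ 5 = -3.10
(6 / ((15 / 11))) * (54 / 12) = 99 / 5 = 19.80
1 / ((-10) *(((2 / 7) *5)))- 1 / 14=-99 / 700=-0.14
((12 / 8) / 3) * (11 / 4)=11 / 8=1.38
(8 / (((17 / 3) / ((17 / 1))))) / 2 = 12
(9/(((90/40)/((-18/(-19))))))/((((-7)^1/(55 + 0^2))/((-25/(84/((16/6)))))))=22000/931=23.63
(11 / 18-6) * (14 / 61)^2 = -9506 / 33489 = -0.28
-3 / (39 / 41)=-41 / 13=-3.15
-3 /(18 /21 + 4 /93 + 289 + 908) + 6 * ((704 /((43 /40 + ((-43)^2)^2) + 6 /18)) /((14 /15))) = -2644000594119 /2239519748338159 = -0.00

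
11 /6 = 1.83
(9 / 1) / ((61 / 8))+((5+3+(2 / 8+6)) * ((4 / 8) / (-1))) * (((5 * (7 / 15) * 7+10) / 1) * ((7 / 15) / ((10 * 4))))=-295327 / 292800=-1.01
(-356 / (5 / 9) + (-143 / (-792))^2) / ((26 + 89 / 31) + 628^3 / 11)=-5663563631 / 199010586277440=-0.00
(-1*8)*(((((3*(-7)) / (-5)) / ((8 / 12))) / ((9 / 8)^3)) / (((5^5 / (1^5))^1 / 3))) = -14336 / 421875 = -0.03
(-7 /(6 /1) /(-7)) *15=5 /2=2.50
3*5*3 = 45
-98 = -98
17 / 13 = 1.31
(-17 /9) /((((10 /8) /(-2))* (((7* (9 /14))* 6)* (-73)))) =-136 /88695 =-0.00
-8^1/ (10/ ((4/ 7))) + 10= 334/ 35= 9.54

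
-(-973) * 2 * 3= 5838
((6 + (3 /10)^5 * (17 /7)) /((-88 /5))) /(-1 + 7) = -1401377 /24640000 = -0.06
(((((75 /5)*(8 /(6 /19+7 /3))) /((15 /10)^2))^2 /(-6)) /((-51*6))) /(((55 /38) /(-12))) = -70236160 /38374083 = -1.83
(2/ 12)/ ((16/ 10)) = 5/ 48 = 0.10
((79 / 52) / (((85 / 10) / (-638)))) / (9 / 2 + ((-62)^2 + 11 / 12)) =-302412 / 10208653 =-0.03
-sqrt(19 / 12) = -sqrt(57) / 6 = -1.26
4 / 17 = 0.24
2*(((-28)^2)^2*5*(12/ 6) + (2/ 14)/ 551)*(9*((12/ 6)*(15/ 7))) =12801932237340/ 26999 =474163200.02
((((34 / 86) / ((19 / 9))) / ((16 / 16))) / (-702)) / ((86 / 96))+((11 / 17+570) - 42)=4104387549 / 7763951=528.65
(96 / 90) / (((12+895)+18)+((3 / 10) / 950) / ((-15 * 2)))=304000 / 263624997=0.00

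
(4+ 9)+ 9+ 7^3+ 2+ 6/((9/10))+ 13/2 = 2281/6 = 380.17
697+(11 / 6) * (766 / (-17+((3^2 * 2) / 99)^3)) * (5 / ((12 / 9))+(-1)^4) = 82642759 / 271428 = 304.47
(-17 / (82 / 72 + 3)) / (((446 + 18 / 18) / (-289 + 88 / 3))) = 2.39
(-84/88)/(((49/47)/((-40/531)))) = 940/13629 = 0.07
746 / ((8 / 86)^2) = 689677 / 8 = 86209.62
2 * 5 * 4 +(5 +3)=48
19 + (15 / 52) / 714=235149 / 12376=19.00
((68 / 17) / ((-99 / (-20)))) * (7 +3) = 800 / 99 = 8.08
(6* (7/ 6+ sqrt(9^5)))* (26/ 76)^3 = 3218605/ 54872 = 58.66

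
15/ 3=5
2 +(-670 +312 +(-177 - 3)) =-536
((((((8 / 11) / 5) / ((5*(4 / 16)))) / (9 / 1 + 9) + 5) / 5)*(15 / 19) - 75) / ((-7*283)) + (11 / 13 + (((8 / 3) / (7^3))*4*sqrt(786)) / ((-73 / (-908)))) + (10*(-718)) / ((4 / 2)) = -1448848311283 / 403678275 + 29056*sqrt(786) / 75117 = -3578.27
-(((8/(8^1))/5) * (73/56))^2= -5329/78400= -0.07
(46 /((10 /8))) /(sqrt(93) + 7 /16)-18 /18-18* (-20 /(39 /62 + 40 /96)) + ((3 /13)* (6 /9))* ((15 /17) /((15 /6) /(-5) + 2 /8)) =2048* sqrt(93) /5165 + 152102832491 /444029885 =346.37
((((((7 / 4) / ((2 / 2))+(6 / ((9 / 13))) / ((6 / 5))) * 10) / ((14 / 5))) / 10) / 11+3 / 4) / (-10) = -5773 / 55440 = -0.10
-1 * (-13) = 13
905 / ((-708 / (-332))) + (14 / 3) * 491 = 160227 / 59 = 2715.71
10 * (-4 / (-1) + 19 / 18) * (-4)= -1820 / 9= -202.22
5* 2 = 10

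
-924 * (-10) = 9240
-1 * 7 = -7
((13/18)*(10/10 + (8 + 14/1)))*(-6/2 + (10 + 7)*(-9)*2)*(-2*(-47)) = -1447459/3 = -482486.33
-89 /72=-1.24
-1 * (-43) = 43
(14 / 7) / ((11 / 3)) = 6 / 11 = 0.55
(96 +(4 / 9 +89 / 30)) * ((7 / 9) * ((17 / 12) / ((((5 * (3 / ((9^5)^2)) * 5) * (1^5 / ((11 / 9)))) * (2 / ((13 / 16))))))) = 80912476303659 / 32000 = 2528514884.49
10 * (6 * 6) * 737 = 265320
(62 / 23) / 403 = 2 / 299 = 0.01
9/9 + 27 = 28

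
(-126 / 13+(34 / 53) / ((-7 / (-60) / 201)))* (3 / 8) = 7925661 / 19292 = 410.83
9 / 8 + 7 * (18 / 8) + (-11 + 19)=199 / 8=24.88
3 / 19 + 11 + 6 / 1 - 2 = 288 / 19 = 15.16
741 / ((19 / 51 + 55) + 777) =37791 / 42451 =0.89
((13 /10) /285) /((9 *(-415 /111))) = -481 /3548250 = -0.00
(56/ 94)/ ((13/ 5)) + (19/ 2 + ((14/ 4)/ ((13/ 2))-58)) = -58329/ 1222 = -47.73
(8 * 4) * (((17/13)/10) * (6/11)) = 1632/715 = 2.28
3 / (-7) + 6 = 39 / 7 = 5.57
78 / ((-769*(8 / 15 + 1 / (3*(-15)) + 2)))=-0.04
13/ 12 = 1.08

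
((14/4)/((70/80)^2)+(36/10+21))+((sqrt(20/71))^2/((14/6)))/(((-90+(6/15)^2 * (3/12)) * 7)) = 1141218313/39121355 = 29.17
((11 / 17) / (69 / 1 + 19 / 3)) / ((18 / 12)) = 11 / 1921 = 0.01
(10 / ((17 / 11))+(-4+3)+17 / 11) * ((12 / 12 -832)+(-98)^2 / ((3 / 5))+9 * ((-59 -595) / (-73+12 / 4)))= 2102183488 / 19635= 107063.08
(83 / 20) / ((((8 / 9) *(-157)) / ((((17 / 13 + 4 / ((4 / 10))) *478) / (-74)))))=26244351 / 12082720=2.17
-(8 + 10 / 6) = -29 / 3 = -9.67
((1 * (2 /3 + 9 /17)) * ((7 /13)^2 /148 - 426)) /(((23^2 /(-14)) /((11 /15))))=50046830911 /5060990610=9.89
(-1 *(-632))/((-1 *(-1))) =632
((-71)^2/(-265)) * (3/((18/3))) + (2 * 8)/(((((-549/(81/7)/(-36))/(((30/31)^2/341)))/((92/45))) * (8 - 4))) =-704114837207/74162013310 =-9.49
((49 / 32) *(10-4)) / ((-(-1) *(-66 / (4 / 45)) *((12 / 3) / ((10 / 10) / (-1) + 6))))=-49 / 3168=-0.02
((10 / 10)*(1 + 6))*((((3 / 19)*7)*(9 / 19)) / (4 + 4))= 1323 / 2888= 0.46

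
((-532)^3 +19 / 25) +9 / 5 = -150568765.44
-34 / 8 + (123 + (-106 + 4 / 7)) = 373 / 28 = 13.32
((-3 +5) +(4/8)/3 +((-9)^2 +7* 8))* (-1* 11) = -9185/6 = -1530.83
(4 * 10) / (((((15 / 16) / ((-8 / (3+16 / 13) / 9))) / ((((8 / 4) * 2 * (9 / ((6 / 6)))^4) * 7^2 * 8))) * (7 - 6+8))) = -10246851.49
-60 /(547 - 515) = -15 /8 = -1.88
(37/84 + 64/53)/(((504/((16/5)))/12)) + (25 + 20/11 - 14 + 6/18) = 17067884/1285515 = 13.28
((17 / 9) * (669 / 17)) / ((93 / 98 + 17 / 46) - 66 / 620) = 77909510 / 1270407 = 61.33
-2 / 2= -1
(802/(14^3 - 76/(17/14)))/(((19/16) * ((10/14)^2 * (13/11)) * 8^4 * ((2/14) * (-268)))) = -334033/125401702400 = -0.00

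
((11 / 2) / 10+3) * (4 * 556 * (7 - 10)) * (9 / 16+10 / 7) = -6602361 / 140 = -47159.72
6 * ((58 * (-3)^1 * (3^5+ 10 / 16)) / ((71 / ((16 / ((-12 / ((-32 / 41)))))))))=-10852032 / 2911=-3727.94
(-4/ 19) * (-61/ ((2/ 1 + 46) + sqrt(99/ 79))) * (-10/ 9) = -0.29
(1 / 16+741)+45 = 12577 / 16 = 786.06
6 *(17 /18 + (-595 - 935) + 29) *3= -27001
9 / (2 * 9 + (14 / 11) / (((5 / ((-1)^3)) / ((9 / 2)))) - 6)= 165 / 199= 0.83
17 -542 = -525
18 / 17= 1.06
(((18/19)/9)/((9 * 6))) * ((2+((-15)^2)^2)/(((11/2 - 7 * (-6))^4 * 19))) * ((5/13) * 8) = 6480256/2064138028875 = 0.00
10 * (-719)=-7190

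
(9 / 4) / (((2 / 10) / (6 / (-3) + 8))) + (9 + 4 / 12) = 461 / 6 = 76.83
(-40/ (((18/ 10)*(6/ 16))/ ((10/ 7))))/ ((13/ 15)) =-80000/ 819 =-97.68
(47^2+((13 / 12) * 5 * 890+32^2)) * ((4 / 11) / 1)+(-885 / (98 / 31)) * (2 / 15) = 425027 / 147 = 2891.34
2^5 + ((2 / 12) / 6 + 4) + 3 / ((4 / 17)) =439 / 9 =48.78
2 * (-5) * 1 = -10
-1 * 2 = -2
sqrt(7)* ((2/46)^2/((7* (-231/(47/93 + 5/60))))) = -73* sqrt(7)/106068732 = -0.00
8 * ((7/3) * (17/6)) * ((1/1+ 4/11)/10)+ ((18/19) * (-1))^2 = 96610/11913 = 8.11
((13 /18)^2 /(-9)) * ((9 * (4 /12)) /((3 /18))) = -169 /162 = -1.04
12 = 12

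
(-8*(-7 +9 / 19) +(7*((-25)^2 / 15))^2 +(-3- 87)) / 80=14540413 / 13680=1062.90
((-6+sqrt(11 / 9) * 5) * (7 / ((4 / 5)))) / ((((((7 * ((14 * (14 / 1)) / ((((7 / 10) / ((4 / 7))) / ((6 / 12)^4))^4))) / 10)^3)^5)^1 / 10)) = -1782059091182478152357564097560904069232174401093253986701075790378954544644096 / 1136868377216160297393798828125+297009848530413025392927349593484011538695733515542331116845965063159090774016 * sqrt(11) / 682121026329696178436279296875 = -123387529258094340345125200000000000000000000000.00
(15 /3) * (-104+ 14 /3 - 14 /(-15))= -492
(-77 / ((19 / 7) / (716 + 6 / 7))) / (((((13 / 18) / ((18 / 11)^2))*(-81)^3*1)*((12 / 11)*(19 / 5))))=27020 / 789507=0.03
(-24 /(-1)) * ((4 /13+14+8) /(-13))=-6960 /169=-41.18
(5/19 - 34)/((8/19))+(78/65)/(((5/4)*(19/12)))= -302171/3800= -79.52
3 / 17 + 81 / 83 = 1626 / 1411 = 1.15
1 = 1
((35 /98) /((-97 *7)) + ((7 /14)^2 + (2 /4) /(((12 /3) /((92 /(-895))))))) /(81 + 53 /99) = 398608353 /137351053280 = 0.00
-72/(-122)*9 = 324/61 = 5.31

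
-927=-927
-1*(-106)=106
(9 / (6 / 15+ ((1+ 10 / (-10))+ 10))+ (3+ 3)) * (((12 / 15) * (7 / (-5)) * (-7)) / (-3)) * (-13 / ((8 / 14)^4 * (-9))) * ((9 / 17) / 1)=-823543 / 6400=-128.68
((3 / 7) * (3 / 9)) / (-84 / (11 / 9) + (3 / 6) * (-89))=-22 / 17437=-0.00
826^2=682276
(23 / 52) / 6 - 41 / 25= -1.57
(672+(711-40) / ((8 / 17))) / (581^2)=16783 / 2700488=0.01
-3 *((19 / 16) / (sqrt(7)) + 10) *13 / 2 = -195 - 741 *sqrt(7) / 224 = -203.75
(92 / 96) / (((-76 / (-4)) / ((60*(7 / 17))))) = 1.25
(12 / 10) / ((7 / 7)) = 6 / 5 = 1.20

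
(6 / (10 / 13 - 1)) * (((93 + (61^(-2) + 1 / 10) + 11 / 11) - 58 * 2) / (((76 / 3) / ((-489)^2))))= 7599425830191 / 1413980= 5374493.15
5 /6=0.83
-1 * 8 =-8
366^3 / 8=6128487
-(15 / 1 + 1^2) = -16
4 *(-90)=-360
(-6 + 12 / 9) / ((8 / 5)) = -2.92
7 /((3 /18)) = 42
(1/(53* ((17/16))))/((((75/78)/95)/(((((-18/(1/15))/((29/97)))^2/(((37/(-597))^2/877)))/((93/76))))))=8585953207246603169280/32157770299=266994668082.25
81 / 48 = 27 / 16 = 1.69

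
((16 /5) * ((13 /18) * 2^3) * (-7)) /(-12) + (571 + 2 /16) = 628463 /1080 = 581.91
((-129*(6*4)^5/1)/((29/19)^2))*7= -2595680059392/841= -3086420998.09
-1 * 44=-44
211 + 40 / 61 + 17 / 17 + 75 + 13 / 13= 17608 / 61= 288.66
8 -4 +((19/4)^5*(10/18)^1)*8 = 12385103/1152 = 10750.96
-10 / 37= -0.27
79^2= 6241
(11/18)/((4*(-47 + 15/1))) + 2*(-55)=-253451/2304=-110.00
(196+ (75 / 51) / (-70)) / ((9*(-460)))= -46643 / 985320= -0.05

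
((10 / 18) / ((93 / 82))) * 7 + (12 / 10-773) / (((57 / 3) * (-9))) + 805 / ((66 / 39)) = 846018289 / 1749330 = 483.62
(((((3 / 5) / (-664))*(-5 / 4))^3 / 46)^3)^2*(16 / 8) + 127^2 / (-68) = -237.19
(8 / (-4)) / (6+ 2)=-1 / 4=-0.25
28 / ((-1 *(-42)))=2 / 3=0.67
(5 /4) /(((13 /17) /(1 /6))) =85 /312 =0.27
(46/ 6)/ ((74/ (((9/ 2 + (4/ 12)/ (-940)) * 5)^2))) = 3703246583/ 70617312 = 52.44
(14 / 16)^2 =49 / 64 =0.77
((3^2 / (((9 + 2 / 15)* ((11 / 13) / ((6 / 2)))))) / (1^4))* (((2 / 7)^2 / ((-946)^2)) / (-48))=-1755 / 264333128752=-0.00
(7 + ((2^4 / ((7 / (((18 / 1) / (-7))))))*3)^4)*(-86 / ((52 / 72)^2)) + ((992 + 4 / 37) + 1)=-574519194844547159 / 36047300653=-15937925.57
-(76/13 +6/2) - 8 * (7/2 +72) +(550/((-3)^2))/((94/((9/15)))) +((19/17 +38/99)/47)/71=-44715522341/73010223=-612.46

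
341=341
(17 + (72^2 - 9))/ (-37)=-5192/ 37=-140.32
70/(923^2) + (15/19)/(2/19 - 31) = -12737845/500082323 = -0.03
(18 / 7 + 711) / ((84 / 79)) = 131535 / 196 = 671.10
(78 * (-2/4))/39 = -1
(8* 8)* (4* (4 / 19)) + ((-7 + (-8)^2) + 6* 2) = 2335 / 19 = 122.89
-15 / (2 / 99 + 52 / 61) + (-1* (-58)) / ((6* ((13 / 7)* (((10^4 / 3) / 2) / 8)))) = -146986663 / 8563750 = -17.16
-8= -8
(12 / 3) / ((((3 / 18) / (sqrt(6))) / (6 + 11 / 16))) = 321*sqrt(6) / 2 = 393.14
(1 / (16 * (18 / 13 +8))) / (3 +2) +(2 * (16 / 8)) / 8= 4893 / 9760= 0.50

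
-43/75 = -0.57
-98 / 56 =-7 / 4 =-1.75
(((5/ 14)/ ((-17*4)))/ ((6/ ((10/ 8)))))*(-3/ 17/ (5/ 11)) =55/ 129472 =0.00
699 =699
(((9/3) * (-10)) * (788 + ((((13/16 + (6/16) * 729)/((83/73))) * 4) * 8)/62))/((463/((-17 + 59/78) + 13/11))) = 151701481625/170355757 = 890.50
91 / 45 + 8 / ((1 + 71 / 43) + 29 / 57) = 4.55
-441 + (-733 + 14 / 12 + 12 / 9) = -2343 / 2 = -1171.50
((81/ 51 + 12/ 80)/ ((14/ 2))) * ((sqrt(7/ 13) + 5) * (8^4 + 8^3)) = 680832 * sqrt(91)/ 7735 + 680832/ 119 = 6560.93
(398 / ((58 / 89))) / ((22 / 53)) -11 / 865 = 811953777 / 551870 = 1471.28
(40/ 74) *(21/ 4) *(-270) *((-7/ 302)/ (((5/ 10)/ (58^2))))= 667585800/ 5587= 119489.14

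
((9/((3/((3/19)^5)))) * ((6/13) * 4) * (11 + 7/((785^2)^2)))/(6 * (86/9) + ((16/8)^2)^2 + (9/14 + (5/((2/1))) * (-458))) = -3069441584261113824/549842619627504658950625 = -0.00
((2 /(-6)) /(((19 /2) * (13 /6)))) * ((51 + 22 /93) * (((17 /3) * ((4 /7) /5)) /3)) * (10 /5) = -518432 /1447173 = -0.36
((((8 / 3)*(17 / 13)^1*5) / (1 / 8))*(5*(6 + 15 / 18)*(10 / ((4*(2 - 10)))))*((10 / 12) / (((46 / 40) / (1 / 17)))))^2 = 262656250000 / 65173329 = 4030.12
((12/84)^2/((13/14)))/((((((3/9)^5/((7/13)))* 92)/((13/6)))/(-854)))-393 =-450.84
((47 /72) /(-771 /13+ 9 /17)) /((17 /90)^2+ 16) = -155805 /224967748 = -0.00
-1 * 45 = -45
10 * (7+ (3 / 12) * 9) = 185 / 2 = 92.50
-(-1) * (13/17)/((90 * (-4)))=-13/6120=-0.00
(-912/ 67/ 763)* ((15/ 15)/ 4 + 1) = -1140/ 51121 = -0.02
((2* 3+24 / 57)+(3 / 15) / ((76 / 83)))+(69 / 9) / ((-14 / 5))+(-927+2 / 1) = -7350367 / 7980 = -921.10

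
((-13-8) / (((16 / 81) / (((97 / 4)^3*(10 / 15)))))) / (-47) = 517485591 / 24064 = 21504.55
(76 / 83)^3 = 438976 / 571787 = 0.77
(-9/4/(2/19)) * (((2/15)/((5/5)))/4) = -57/80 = -0.71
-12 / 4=-3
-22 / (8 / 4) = -11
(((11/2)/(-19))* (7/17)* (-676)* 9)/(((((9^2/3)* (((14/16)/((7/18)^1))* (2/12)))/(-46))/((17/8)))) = -7001.15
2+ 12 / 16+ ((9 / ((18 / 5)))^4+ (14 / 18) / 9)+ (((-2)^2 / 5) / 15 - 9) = 1067653 / 32400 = 32.95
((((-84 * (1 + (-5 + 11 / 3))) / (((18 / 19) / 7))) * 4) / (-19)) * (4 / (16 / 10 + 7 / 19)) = -148960 / 1683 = -88.51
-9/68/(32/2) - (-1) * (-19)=-20681/1088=-19.01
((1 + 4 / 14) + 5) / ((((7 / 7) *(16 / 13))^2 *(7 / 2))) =1859 / 1568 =1.19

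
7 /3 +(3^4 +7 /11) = 2771 /33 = 83.97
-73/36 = -2.03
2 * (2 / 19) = 4 / 19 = 0.21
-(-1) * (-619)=-619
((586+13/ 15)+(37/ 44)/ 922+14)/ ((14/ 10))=429.19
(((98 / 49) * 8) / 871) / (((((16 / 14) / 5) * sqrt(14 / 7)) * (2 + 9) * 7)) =5 * sqrt(2) / 9581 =0.00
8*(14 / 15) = 112 / 15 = 7.47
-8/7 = -1.14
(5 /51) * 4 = 20 /51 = 0.39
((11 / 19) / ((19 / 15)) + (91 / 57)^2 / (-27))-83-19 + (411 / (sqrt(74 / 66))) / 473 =-8915932 / 87723 + 411 * sqrt(1221) / 17501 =-100.82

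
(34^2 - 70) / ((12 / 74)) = 6697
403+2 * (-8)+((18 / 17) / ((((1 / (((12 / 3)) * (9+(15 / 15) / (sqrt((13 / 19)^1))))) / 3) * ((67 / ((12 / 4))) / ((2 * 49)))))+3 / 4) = 63504 * sqrt(247) / 14807+4052733 / 4556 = 956.94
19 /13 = 1.46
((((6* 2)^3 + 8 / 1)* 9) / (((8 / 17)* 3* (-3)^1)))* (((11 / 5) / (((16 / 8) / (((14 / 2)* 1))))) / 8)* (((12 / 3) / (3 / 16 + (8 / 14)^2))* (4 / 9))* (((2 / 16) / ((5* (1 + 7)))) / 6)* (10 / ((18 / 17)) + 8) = -70490959 / 631800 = -111.57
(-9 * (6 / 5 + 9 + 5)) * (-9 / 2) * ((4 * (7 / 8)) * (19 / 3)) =68229 / 5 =13645.80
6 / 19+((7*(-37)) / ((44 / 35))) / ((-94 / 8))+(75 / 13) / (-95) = 2271626 / 127699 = 17.79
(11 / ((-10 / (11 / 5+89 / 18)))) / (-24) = 0.33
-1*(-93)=93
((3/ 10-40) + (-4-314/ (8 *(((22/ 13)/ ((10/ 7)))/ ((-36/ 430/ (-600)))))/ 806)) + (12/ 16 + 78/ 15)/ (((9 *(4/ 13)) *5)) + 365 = 9510526031/ 29560608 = 321.73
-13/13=-1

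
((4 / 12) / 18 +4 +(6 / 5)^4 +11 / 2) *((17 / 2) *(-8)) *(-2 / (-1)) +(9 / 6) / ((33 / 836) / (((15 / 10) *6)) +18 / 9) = -12152216534 / 7711875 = -1575.78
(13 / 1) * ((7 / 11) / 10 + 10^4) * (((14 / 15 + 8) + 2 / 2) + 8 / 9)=773793813 / 550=1406897.84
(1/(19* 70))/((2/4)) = 1/665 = 0.00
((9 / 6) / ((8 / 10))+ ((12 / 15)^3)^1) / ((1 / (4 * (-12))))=-14322 / 125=-114.58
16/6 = 8/3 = 2.67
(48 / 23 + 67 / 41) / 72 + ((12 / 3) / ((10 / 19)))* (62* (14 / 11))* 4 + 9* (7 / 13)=116690815103 / 48545640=2403.73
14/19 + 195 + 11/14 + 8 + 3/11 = 599231/2926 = 204.80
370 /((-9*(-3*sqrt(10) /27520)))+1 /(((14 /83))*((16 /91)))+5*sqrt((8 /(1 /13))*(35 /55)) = 1079 /32+10*sqrt(2002) /11+1018240*sqrt(10) /27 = 119332.08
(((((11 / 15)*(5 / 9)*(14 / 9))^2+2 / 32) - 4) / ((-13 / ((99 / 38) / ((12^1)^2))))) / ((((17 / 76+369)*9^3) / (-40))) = -16703155 / 22840934536368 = -0.00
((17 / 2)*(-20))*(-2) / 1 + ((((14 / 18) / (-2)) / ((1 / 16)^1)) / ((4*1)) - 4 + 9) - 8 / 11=33929 / 99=342.72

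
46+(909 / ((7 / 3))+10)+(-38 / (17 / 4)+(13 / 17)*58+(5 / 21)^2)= 3606356 / 7497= 481.04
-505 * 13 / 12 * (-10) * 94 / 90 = 308555 / 54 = 5713.98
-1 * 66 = -66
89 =89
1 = 1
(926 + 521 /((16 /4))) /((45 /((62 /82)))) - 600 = -859405 /1476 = -582.25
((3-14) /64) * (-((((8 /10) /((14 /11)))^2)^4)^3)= 28402531548236014430933549318144 /11419131242070580387175083160400390625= 0.00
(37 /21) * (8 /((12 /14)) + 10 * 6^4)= 1439596 /63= 22850.73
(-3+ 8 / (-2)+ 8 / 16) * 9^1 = -117 / 2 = -58.50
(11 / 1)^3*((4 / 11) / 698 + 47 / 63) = 21847639 / 21987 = 993.66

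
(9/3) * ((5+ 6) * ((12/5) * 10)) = 792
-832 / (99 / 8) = -6656 / 99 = -67.23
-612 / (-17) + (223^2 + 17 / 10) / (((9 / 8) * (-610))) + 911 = 4000987 / 4575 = 874.53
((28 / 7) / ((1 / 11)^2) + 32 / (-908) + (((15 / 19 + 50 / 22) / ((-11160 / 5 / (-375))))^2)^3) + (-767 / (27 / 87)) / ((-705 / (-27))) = 1119926431403844756116167213518251 / 2876531455249993680885567894105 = 389.33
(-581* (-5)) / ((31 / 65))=188825 / 31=6091.13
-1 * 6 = -6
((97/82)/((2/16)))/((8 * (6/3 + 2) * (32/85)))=8245/10496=0.79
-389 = -389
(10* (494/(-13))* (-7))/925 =532/185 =2.88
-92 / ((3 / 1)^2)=-92 / 9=-10.22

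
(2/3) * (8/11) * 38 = 608/33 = 18.42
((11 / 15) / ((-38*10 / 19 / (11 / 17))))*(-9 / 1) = 363 / 1700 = 0.21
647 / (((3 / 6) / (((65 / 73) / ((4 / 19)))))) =799045 / 146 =5472.91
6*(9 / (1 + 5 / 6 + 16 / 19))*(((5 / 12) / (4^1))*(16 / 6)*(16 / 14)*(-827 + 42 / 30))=-11294208 / 2135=-5290.03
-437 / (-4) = 437 / 4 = 109.25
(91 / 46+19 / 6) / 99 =355 / 6831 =0.05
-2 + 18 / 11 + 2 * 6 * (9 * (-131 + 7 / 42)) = -155434 / 11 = -14130.36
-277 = -277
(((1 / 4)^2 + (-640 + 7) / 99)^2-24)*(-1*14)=-31393831 / 139392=-225.22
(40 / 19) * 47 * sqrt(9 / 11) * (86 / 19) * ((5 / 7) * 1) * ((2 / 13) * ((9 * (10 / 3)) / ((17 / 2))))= 291024000 * sqrt(11) / 6143137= 157.12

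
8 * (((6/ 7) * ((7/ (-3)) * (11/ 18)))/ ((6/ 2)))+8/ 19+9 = 6.16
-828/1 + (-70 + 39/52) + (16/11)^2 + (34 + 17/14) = -2913409/3388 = -859.92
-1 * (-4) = 4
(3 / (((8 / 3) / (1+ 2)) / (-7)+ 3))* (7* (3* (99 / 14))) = 56133 / 362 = 155.06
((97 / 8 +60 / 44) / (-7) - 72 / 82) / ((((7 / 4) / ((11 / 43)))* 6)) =-70843 / 1036644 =-0.07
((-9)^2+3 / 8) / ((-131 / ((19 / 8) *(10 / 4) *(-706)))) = 21831285 / 8384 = 2603.92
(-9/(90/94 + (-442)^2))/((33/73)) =-0.00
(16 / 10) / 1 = 8 / 5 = 1.60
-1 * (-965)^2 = -931225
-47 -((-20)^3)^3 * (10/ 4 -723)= -368896000000047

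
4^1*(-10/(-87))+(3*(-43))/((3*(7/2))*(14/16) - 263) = 342008/353307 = 0.97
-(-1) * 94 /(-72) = -47 /36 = -1.31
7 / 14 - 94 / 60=-16 / 15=-1.07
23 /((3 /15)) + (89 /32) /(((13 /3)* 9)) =143609 /1248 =115.07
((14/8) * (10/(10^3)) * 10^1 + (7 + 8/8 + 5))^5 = 40649300451407/102400000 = 396965.82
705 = 705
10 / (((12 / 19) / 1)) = 95 / 6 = 15.83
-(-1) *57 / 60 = 19 / 20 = 0.95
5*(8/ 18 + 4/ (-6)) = -10/ 9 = -1.11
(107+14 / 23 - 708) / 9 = -4603 / 69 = -66.71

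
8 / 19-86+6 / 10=-8073 / 95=-84.98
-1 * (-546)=546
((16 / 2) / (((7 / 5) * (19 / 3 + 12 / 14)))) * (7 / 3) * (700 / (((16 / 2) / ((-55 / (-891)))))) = 122500 / 12231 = 10.02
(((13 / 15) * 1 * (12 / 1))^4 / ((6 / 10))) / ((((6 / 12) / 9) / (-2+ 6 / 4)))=-175478.78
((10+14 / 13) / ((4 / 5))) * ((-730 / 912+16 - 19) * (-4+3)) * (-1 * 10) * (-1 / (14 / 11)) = 1429725 / 3458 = 413.45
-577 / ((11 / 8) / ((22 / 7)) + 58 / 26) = -120016 / 555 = -216.25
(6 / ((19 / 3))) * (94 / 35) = 1692 / 665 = 2.54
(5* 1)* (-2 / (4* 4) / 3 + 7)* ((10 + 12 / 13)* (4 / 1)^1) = 59285 / 39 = 1520.13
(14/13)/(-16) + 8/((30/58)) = 24023/1560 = 15.40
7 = 7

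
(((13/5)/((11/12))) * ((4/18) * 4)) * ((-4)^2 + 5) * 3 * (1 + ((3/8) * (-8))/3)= 0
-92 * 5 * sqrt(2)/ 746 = -0.87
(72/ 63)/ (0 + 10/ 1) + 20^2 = 14004/ 35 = 400.11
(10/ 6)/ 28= 0.06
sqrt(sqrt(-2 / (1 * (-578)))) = sqrt(17) / 17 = 0.24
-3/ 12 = -1/ 4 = -0.25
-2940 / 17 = -172.94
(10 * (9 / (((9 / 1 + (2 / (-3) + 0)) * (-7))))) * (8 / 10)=-216 / 175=-1.23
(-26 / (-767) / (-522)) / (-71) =1 / 1093329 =0.00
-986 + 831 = -155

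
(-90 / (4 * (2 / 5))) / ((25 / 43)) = -96.75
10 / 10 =1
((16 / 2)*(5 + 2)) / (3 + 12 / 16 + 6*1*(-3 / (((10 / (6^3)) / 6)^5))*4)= -700000 / 32905425960519909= -0.00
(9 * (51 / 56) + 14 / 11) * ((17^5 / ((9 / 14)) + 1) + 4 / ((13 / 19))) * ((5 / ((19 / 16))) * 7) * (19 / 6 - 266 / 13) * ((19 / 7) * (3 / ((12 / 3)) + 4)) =-193172309643899125 / 1405404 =-137449665465.52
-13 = -13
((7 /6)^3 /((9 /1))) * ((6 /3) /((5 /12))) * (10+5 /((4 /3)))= 3773 /324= 11.65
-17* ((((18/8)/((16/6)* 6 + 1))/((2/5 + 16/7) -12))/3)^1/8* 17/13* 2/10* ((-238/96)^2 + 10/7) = 2076839/104153088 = 0.02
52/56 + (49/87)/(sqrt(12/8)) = 49 * sqrt(6)/261 + 13/14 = 1.39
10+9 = 19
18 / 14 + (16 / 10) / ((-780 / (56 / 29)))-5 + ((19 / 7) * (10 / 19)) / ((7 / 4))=-4020538 / 1385475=-2.90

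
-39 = -39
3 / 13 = 0.23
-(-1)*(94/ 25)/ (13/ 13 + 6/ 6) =47/ 25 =1.88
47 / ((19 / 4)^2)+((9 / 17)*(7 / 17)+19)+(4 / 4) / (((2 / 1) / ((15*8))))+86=17454356 / 104329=167.30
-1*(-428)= 428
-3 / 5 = -0.60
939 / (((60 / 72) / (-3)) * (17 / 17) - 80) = -16902 / 1445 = -11.70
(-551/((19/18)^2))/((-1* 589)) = 9396/11191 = 0.84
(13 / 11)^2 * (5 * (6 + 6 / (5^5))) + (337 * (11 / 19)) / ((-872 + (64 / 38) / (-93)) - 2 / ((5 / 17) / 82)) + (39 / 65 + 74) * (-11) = -743927009264911 / 955194872500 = -778.82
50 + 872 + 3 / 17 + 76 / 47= 923.79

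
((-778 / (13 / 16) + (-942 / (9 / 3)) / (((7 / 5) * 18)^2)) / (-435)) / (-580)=-98863249 / 26035846200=-0.00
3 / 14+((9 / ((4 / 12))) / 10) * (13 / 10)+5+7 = 11007 / 700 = 15.72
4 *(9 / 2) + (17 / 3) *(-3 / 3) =37 / 3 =12.33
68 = 68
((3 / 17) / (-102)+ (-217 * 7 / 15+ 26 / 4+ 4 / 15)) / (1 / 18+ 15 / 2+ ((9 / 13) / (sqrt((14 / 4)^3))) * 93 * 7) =290780217 / 1906118710-24070850271 * sqrt(14) / 64808036140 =-1.24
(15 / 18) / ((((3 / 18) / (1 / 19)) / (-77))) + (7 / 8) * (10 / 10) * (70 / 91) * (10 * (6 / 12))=-16695 / 988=-16.90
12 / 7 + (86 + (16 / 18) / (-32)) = 22097 / 252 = 87.69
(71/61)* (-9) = -639/61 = -10.48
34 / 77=0.44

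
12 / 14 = 6 / 7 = 0.86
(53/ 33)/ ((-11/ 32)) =-1696/ 363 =-4.67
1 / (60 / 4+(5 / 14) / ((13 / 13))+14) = 14 / 411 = 0.03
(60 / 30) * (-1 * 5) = -10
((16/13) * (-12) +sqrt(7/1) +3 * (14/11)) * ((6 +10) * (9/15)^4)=-17.22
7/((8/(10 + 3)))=91/8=11.38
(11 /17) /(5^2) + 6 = 2561 /425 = 6.03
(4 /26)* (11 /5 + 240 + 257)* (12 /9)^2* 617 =84241.07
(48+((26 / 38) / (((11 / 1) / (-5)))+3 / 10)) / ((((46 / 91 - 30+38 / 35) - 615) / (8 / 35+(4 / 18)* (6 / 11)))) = -263379922 / 10095518235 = -0.03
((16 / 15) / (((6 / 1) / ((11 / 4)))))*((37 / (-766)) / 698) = -407 / 12030030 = -0.00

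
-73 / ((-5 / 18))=1314 / 5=262.80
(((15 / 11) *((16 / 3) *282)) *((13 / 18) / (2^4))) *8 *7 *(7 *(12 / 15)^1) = 958048 / 33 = 29031.76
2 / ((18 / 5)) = 5 / 9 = 0.56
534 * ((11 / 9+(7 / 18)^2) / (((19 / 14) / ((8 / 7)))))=617.62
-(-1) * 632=632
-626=-626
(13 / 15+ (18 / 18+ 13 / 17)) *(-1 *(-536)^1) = 359656 / 255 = 1410.42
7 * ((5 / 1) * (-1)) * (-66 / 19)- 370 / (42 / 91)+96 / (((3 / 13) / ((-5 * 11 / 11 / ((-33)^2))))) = -14111215 / 20691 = -682.00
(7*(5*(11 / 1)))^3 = 57066625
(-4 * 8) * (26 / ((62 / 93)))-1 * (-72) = -1176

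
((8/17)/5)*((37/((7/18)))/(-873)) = -592/57715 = -0.01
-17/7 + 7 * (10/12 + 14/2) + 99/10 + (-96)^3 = -92890738/105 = -884673.70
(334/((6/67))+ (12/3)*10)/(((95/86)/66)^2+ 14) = 121447260528/451046689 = 269.26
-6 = -6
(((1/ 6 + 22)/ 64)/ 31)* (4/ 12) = 133/ 35712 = 0.00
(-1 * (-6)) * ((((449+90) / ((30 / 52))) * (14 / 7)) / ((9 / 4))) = 224224 / 45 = 4982.76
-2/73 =-0.03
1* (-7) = -7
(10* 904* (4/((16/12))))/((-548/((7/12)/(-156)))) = 3955/21372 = 0.19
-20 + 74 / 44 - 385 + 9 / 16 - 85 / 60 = -213403 / 528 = -404.17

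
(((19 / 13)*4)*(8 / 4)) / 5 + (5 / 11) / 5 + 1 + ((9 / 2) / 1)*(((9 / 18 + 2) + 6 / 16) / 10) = 21613 / 4576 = 4.72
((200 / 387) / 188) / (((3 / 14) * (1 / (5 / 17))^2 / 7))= 122500 / 15769863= 0.01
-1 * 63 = -63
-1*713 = -713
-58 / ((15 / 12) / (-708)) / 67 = 164256 / 335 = 490.32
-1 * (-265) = 265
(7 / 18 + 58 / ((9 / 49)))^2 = 3598609 / 36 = 99961.36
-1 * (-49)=49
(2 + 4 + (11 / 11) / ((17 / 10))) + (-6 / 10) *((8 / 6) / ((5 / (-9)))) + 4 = 5112 / 425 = 12.03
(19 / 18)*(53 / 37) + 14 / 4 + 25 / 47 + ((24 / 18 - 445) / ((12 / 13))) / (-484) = 181885 / 27824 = 6.54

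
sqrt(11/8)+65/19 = sqrt(22)/4+65/19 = 4.59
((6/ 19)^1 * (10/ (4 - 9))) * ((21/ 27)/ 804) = -7/ 11457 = -0.00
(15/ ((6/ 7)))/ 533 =35/ 1066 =0.03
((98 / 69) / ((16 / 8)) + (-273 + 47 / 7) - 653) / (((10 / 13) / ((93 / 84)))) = -22349977 / 16905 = -1322.09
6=6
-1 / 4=-0.25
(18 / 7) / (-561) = -6 / 1309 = -0.00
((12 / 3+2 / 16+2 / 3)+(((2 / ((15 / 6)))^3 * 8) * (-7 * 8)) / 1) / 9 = -673753 / 27000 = -24.95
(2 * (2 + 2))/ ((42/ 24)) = 32/ 7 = 4.57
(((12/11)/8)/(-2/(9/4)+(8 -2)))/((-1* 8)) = -27/8096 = -0.00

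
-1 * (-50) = 50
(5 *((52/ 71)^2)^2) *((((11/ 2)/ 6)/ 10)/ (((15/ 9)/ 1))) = 10053472/ 127058405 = 0.08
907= 907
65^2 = 4225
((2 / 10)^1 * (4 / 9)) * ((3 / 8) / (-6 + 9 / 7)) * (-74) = 259 / 495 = 0.52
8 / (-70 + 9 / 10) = -80 / 691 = -0.12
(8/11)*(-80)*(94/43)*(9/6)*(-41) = 3699840/473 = 7822.07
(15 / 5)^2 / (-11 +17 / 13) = -13 / 14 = -0.93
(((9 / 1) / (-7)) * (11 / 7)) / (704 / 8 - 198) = 0.02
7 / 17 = 0.41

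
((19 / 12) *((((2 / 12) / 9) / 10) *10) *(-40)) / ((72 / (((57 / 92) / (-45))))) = 361 / 1609632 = 0.00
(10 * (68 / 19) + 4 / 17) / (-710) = -5818 / 114665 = -0.05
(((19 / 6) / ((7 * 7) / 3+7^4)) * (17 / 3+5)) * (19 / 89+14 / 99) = 237652 / 47923029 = 0.00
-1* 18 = -18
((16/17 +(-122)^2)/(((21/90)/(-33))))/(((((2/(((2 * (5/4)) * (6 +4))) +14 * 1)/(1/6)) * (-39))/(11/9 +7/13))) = 90498375/80444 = 1124.99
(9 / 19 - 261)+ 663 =7647 / 19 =402.47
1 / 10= 0.10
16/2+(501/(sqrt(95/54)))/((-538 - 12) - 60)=8 - 1503 * sqrt(570)/57950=7.38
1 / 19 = 0.05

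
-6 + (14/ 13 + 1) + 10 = 6.08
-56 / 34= -28 / 17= -1.65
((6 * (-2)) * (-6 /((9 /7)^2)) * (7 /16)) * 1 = 343 /18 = 19.06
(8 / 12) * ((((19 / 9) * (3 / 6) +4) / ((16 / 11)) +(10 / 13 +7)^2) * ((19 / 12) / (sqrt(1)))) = 59034083 / 876096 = 67.38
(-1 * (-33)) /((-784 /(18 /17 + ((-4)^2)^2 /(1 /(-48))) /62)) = 32065.16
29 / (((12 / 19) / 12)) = 551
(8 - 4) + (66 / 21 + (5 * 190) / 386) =12975 / 1351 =9.60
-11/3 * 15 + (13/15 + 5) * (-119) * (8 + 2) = -21109/3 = -7036.33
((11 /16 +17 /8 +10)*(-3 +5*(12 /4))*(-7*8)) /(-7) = 1230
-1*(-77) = 77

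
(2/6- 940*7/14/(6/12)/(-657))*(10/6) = 5795/1971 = 2.94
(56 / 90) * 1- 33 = -32.38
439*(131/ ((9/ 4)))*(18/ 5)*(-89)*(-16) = 655142528/ 5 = 131028505.60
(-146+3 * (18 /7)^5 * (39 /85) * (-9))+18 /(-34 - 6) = -8795731367 /5714380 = -1539.23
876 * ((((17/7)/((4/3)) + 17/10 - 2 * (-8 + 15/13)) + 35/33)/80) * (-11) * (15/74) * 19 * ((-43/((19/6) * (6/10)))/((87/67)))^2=-3325113429437105/1291231032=-2575149.87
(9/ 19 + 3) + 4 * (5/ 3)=578/ 57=10.14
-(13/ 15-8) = 107/ 15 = 7.13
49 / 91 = 7 / 13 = 0.54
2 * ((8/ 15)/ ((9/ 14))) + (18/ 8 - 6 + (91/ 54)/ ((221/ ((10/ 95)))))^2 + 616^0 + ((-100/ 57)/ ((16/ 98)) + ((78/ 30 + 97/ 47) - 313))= -17293521249169/ 57193992432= -302.37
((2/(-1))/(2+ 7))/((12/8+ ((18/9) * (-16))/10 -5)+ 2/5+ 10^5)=-20/8999433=-0.00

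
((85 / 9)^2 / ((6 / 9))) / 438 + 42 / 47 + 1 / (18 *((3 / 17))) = 1682921 / 1111644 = 1.51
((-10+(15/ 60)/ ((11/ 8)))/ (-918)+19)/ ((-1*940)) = -0.02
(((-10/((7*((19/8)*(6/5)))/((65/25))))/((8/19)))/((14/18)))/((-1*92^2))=195/414736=0.00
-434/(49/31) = -1922/7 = -274.57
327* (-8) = -2616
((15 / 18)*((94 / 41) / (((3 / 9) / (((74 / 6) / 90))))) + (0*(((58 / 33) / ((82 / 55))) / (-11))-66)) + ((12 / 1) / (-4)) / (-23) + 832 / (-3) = -17436581 / 50922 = -342.42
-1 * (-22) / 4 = 11 / 2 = 5.50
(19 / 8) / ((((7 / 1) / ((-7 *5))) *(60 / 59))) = -1121 / 96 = -11.68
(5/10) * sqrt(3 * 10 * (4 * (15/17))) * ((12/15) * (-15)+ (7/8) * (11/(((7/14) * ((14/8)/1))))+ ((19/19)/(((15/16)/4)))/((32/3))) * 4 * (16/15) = -192 * sqrt(34)/85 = -13.17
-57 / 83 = -0.69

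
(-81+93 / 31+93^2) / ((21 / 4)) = 11428 / 7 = 1632.57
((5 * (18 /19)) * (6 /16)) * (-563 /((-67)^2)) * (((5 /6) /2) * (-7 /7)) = 126675 /1364656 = 0.09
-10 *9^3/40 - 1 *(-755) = 2291/4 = 572.75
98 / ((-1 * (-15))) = 98 / 15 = 6.53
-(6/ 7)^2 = -36/ 49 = -0.73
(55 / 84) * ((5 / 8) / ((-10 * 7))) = -55 / 9408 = -0.01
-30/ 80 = -3/ 8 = -0.38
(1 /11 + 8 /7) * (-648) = -799.48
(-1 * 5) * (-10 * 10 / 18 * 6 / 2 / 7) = 250 / 21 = 11.90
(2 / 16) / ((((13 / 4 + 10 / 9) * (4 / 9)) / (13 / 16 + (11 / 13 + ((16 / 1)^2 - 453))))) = -3291111 / 261248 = -12.60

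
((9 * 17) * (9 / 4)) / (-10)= -1377 / 40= -34.42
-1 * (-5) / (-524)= -5 / 524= -0.01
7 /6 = 1.17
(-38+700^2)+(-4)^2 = 489978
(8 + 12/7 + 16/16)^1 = 75/7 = 10.71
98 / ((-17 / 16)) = -1568 / 17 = -92.24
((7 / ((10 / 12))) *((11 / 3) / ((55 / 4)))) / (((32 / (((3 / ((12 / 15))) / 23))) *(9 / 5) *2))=7 / 2208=0.00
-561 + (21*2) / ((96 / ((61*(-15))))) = -15381 / 16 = -961.31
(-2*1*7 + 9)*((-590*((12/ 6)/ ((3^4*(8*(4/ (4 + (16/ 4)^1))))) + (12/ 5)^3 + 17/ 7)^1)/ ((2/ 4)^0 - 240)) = -568937/ 2835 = -200.68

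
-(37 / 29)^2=-1369 / 841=-1.63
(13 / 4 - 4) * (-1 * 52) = 39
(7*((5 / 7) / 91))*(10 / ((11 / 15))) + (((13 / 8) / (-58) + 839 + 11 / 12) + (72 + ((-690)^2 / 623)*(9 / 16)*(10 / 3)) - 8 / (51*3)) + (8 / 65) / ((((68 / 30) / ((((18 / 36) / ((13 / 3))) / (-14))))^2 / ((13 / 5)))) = 22948475970375499 / 9784165927536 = 2345.47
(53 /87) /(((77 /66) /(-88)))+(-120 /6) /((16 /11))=-59.70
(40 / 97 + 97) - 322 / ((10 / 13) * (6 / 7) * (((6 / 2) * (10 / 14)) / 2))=-7822004 / 21825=-358.40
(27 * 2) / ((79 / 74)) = 3996 / 79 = 50.58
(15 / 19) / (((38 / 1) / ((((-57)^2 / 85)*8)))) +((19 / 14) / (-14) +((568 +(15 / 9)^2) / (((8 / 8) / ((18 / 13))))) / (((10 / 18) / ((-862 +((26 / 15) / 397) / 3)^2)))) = 8118273211632558933013 / 7680365374500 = 1057016537.08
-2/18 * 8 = -8/9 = -0.89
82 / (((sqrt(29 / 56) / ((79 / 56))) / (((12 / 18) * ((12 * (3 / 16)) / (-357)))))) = -3239 * sqrt(406) / 96628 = -0.68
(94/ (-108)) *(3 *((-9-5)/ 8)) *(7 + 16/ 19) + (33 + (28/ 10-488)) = -2847943/ 6840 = -416.37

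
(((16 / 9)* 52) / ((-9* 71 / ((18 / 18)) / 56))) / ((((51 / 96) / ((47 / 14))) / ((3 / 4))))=-1251328 / 32589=-38.40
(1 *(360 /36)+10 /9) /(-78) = -50 /351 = -0.14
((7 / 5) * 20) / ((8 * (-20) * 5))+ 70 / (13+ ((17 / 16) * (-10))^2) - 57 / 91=-2206587 / 20948200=-0.11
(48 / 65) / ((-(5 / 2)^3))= -384 / 8125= -0.05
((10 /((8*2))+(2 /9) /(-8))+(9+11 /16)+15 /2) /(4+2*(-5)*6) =-2561 /8064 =-0.32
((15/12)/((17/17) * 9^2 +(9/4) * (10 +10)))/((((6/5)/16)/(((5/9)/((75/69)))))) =115/1701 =0.07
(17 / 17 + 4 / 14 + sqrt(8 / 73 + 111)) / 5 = 9 / 35 + sqrt(592103) / 365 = 2.37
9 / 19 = 0.47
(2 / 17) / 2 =1 / 17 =0.06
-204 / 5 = -40.80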